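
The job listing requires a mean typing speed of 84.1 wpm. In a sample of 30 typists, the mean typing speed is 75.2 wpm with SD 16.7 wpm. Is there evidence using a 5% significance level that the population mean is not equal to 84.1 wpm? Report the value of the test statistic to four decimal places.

-2.9190

H0: μ = 84.1; H1: μ ≠ 84.1 (one-sample t-test, two-sided).
t = (x̄ − μ₀)/(s/√n) = (75.2 − 84.1)/(16.7/√30) = -2.9190
df = n − 1 = 29
Two-sided p-value ≈ 0.007
Since p ≈ 0.007 < α = 0.05, reject H0; the evidence is statistically significant.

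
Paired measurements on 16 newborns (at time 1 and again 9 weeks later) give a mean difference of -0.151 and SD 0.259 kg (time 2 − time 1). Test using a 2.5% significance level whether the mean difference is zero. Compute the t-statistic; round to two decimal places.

H0: μ_d = 0; H1: μ_d ≠ 0 (paired t-test on the differences, two-sided).
t = d̄/(s_d/√n) = -0.151/(0.259/√16) = -2.33
df = n − 1 = 15
Two-sided p-value ≈ 0.0340
Since p ≈ 0.0340 > α = 0.025, fail to reject H0; the evidence is not statistically significant.

-2.33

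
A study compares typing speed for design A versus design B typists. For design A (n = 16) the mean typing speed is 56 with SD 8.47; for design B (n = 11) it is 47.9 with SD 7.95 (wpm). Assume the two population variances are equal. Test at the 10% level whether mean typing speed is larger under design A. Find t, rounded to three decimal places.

Let group 1 = design A, group 2 = design B. H0: μ_1 = μ_2; H1: μ_1 > μ_2 (two-sample pooled-variance t-test, right-tailed).
s_p² = [(16−1)·8.47² + (11−1)·7.95²]/(16+11−2) = 68.3255
t = (56 − 47.9)/√[68.3255·(1/16 + 1/11)] = 2.502
df = n₁ + n₂ − 2 = 25
p-value = P(T ≥ 2.502) ≈ 0.010
Since p ≈ 0.010 < α = 0.1, reject H0; the data support H1.

2.502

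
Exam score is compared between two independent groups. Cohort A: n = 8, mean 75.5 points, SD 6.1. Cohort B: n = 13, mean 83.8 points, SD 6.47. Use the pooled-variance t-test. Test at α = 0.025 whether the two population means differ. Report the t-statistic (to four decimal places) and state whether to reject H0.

t = -2.9151; reject H0

Let group 1 = cohort A, group 2 = cohort B. H0: μ_1 = μ_2; H1: μ_1 ≠ μ_2 (two-sample pooled-variance t-test, two-sided).
s_p² = [(8−1)·6.1² + (13−1)·6.47²]/(8+13−2) = 40.1474
t = (75.5 − 83.8)/√[40.1474·(1/8 + 1/13)] = -2.9151
df = n₁ + n₂ − 2 = 19
Two-sided p-value ≈ 0.009
Since p ≈ 0.009 < α = 0.025, reject H0; the evidence is statistically significant.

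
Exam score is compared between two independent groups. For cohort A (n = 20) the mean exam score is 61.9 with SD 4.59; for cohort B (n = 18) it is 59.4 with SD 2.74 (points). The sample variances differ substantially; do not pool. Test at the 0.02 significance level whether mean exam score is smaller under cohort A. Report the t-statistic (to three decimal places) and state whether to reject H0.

t = 2.062; fail to reject H0

Let group 1 = cohort A, group 2 = cohort B. H0: μ_1 = μ_2; H1: μ_1 < μ_2 (Welch's two-sample t-test, left-tailed).
t = (x̄_1 − x̄_2)/√(s_1²/n_1 + s_2²/n_2) = (61.9 − 59.4)/√(4.59²/20 + 2.74²/18) = 2.062
Welch–Satterthwaite df ≈ 31.50
p-value = P(T ≤ 2.062) ≈ 0.976
Since p ≈ 0.976 > α = 0.02, fail to reject H0; the data do not provide sufficient evidence against H0.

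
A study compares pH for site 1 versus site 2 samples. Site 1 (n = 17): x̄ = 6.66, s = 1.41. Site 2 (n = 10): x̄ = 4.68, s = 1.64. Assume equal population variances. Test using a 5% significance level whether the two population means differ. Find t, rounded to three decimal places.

3.319

Let group 1 = site 1, group 2 = site 2. H0: μ_1 = μ_2; H1: μ_1 ≠ μ_2 (two-sample pooled-variance t-test, two-sided).
s_p² = [(17−1)·1.41² + (10−1)·1.64²]/(17+10−2) = 2.24064
t = (6.66 − 4.68)/√[2.24064·(1/17 + 1/10)] = 3.319
df = n₁ + n₂ − 2 = 25
Two-sided p-value ≈ 0.0028
Since p ≈ 0.0028 < α = 0.05, reject H0; the evidence is statistically significant.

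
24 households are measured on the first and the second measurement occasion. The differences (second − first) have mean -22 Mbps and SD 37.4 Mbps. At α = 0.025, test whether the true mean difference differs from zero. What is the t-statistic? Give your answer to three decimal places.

-2.882

H0: μ_d = 0; H1: μ_d ≠ 0 (paired t-test on the differences, two-sided).
t = d̄/(s_d/√n) = -22/(37.4/√24) = -2.882
df = n − 1 = 23
Two-sided p-value ≈ 0.0084
Since p ≈ 0.0084 < α = 0.025, reject H0; the evidence is statistically significant.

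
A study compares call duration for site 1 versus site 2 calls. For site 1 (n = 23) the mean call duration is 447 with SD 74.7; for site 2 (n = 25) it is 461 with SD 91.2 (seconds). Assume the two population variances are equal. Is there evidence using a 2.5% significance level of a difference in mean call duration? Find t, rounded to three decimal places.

Let group 1 = site 1, group 2 = site 2. H0: μ_1 = μ_2; H1: μ_1 ≠ μ_2 (two-sample pooled-variance t-test, two-sided).
s_p² = [(23−1)·74.7² + (25−1)·91.2²]/(23+25−2) = 7008.27
t = (447 − 461)/√[7008.27·(1/23 + 1/25)] = -0.579
df = n₁ + n₂ − 2 = 46
Two-sided p-value ≈ 0.5655
Since p ≈ 0.5655 > α = 0.025, fail to reject H0; the evidence is not statistically significant.

-0.579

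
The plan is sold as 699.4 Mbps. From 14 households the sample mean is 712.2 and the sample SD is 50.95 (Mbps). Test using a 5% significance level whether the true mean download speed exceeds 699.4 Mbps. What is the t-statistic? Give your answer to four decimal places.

H0: μ = 699.4; H1: μ > 699.4 (one-sample t-test, right-tailed).
t = (x̄ − μ₀)/(s/√n) = (712.2 − 699.4)/(50.95/√14) = 0.9400
df = n − 1 = 13
p-value = P(T ≥ 0.9400) ≈ 0.182
Since p ≈ 0.182 > α = 0.05, fail to reject H0; the evidence is not statistically significant.

0.9400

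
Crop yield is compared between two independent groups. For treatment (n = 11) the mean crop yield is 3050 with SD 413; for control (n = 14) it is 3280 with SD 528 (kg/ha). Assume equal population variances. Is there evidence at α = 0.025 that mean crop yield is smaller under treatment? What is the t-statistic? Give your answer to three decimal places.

Let group 1 = treatment, group 2 = control. H0: μ_1 = μ_2; H1: μ_1 < μ_2 (two-sample pooled-variance t-test, left-tailed).
s_p² = [(11−1)·413² + (14−1)·528²]/(11+14−2) = 231734
t = (3050 − 3280)/√[231734·(1/11 + 1/14)] = -1.186
df = n₁ + n₂ − 2 = 23
p-value = P(T ≤ -1.186) ≈ 0.1239
Since p ≈ 0.1239 > α = 0.025, fail to reject H0; the data do not provide sufficient evidence against H0.

-1.186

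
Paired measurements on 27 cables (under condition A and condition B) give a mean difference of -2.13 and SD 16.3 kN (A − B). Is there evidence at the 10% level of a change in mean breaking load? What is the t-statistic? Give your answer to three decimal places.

H0: μ_d = 0; H1: μ_d ≠ 0 (paired t-test on the differences, two-sided).
t = d̄/(s_d/√n) = -2.13/(16.3/√27) = -0.679
df = n − 1 = 26
Two-sided p-value ≈ 0.5031
Since p ≈ 0.5031 > α = 0.1, fail to reject H0; the data do not provide sufficient evidence against H0.

-0.679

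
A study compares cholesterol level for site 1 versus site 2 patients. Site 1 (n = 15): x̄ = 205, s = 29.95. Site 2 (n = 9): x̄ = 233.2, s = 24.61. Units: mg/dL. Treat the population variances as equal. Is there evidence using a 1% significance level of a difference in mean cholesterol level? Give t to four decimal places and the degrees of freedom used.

Let group 1 = site 1, group 2 = site 2. H0: μ_1 = μ_2; H1: μ_1 ≠ μ_2 (two-sample pooled-variance t-test, two-sided).
s_p² = [(15−1)·29.95² + (9−1)·24.61²]/(15+9−2) = 791.057
t = (205 − 233.2)/√[791.057·(1/15 + 1/9)] = -2.3780
df = n₁ + n₂ − 2 = 22
Two-sided p-value ≈ 0.0265
Since p ≈ 0.0265 > α = 0.01, fail to reject H0; the data do not provide sufficient evidence against H0.

t = -2.3780, df = 22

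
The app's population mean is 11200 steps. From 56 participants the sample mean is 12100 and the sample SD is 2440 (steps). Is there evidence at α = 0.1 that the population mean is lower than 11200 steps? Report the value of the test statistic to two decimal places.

2.76

H0: μ = 11200; H1: μ < 11200 (one-sample t-test, left-tailed).
t = (x̄ − μ₀)/(s/√n) = (12100 − 11200)/(2440/√56) = 2.76
df = n − 1 = 55
p-value = P(T ≤ 2.76) ≈ 0.9961
Since p ≈ 0.9961 > α = 0.1, fail to reject H0; the data do not provide sufficient evidence against H0.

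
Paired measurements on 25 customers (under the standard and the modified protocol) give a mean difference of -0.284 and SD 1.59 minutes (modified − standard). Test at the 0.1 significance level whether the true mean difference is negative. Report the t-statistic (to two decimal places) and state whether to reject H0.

H0: μ_d = 0; H1: μ_d < 0 (paired t-test on the differences, left-tailed).
t = d̄/(s_d/√n) = -0.284/(1.59/√25) = -0.89
df = n − 1 = 24
p-value = P(T ≤ -0.89) ≈ 0.190
Since p ≈ 0.190 > α = 0.1, fail to reject H0; the data do not provide sufficient evidence against H0.

t = -0.89; fail to reject H0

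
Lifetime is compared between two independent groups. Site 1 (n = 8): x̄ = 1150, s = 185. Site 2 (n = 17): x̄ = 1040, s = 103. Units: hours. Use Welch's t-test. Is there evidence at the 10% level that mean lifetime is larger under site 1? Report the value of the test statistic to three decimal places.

Let group 1 = site 1, group 2 = site 2. H0: μ_1 = μ_2; H1: μ_1 > μ_2 (Welch's two-sample t-test, right-tailed).
t = (x̄_1 − x̄_2)/√(s_1²/n_1 + s_2²/n_2) = (1150 − 1040)/√(185²/8 + 103²/17) = 1.571
Welch–Satterthwaite df ≈ 9.11
p-value = P(T ≥ 1.571) ≈ 0.075
Since p ≈ 0.075 < α = 0.1, reject H0; the data support H1.

1.571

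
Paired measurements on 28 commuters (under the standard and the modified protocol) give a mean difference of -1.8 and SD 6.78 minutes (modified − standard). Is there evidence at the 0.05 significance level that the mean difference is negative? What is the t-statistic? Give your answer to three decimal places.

H0: μ_d = 0; H1: μ_d < 0 (paired t-test on the differences, left-tailed).
t = d̄/(s_d/√n) = -1.8/(6.78/√28) = -1.405
df = n − 1 = 27
p-value = P(T ≤ -1.405) ≈ 0.086
Since p ≈ 0.086 > α = 0.05, fail to reject H0; the data do not provide sufficient evidence against H0.

-1.405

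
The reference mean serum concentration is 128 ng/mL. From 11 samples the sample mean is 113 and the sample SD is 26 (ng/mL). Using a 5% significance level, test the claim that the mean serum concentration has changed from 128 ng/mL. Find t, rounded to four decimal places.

-1.9134

H0: μ = 128; H1: μ ≠ 128 (one-sample t-test, two-sided).
t = (x̄ − μ₀)/(s/√n) = (113 − 128)/(26/√11) = -1.9134
df = n − 1 = 10
Two-sided p-value ≈ 0.085
Since p ≈ 0.085 > α = 0.05, fail to reject H0; the evidence is not statistically significant.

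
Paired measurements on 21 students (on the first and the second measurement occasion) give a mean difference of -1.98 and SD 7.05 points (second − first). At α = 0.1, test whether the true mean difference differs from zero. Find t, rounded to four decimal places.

H0: μ_d = 0; H1: μ_d ≠ 0 (paired t-test on the differences, two-sided).
t = d̄/(s_d/√n) = -1.98/(7.05/√21) = -1.2870
df = n − 1 = 20
Two-sided p-value ≈ 0.2128
Since p ≈ 0.2128 > α = 0.1, fail to reject H0; the evidence is not statistically significant.

-1.2870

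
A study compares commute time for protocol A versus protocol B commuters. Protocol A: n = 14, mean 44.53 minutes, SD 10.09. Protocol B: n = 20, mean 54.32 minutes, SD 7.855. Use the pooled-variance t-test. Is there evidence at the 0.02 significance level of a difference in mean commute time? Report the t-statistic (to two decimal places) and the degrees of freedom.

Let group 1 = protocol A, group 2 = protocol B. H0: μ_1 = μ_2; H1: μ_1 ≠ μ_2 (two-sample pooled-variance t-test, two-sided).
s_p² = [(14−1)·10.09² + (20−1)·7.855²]/(14+20−2) = 77.9945
t = (44.53 − 54.32)/√[77.9945·(1/14 + 1/20)] = -3.18
df = n₁ + n₂ − 2 = 32
Two-sided p-value ≈ 0.003
Since p ≈ 0.003 < α = 0.02, reject H0; the data support H1.

t = -3.18, df = 32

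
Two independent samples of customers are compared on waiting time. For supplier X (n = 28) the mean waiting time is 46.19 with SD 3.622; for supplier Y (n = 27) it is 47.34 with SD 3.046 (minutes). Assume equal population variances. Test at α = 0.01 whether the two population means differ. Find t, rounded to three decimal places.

-1.272

Let group 1 = supplier X, group 2 = supplier Y. H0: μ_1 = μ_2; H1: μ_1 ≠ μ_2 (two-sample pooled-variance t-test, two-sided).
s_p² = [(28−1)·3.622² + (27−1)·3.046²]/(28+27−2) = 11.2347
t = (46.19 − 47.34)/√[11.2347·(1/28 + 1/27)] = -1.272
df = n₁ + n₂ − 2 = 53
Two-sided p-value ≈ 0.2089
Since p ≈ 0.2089 > α = 0.01, fail to reject H0; the evidence is not statistically significant.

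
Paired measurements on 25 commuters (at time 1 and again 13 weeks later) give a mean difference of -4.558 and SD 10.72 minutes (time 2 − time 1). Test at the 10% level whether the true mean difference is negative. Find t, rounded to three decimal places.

H0: μ_d = 0; H1: μ_d < 0 (paired t-test on the differences, left-tailed).
t = d̄/(s_d/√n) = -4.558/(10.72/√25) = -2.126
df = n − 1 = 24
p-value = P(T ≤ -2.126) ≈ 0.022
Since p ≈ 0.022 < α = 0.1, reject H0; the evidence is statistically significant.

-2.126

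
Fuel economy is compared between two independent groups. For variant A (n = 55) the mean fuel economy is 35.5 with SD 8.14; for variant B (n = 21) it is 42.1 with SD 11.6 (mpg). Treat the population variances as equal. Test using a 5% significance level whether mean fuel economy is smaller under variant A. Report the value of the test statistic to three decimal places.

-2.795

Let group 1 = variant A, group 2 = variant B. H0: μ_1 = μ_2; H1: μ_1 < μ_2 (two-sample pooled-variance t-test, left-tailed).
s_p² = [(55−1)·8.14² + (21−1)·11.6²]/(55+21−2) = 84.7192
t = (35.5 − 42.1)/√[84.7192·(1/55 + 1/21)] = -2.795
df = n₁ + n₂ − 2 = 74
p-value = P(T ≤ -2.795) ≈ 0.003
Since p ≈ 0.003 < α = 0.05, reject H0; the evidence is statistically significant.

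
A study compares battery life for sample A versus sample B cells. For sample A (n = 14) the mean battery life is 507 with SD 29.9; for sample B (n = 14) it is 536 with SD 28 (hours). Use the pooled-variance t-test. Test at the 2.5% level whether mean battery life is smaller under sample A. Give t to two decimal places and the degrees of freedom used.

Let group 1 = sample A, group 2 = sample B. H0: μ_1 = μ_2; H1: μ_1 < μ_2 (two-sample pooled-variance t-test, left-tailed).
s_p² = [(14−1)·29.9² + (14−1)·28²]/(14+14−2) = 839.005
t = (507 − 536)/√[839.005·(1/14 + 1/14)] = -2.65
df = n₁ + n₂ − 2 = 26
p-value = P(T ≤ -2.65) ≈ 0.0068
Since p ≈ 0.0068 < α = 0.025, reject H0; the evidence is statistically significant.

t = -2.65, df = 26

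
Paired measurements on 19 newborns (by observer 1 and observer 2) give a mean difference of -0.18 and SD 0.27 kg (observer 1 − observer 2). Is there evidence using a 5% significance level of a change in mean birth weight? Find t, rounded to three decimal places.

-2.906

H0: μ_d = 0; H1: μ_d ≠ 0 (paired t-test on the differences, two-sided).
t = d̄/(s_d/√n) = -0.18/(0.27/√19) = -2.906
df = n − 1 = 18
Two-sided p-value ≈ 0.009
Since p ≈ 0.009 < α = 0.05, reject H0; the evidence is statistically significant.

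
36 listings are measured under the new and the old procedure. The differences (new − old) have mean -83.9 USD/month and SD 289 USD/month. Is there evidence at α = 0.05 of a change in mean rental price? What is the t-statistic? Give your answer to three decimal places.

-1.742

H0: μ_d = 0; H1: μ_d ≠ 0 (paired t-test on the differences, two-sided).
t = d̄/(s_d/√n) = -83.9/(289/√36) = -1.742
df = n − 1 = 35
Two-sided p-value ≈ 0.0903
Since p ≈ 0.0903 > α = 0.05, fail to reject H0; the evidence is not statistically significant.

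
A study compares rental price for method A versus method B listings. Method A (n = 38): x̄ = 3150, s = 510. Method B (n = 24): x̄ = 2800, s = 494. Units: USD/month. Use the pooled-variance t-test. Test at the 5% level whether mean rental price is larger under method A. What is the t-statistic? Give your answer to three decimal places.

Let group 1 = method A, group 2 = method B. H0: μ_1 = μ_2; H1: μ_1 > μ_2 (two-sample pooled-variance t-test, right-tailed).
s_p² = [(38−1)·510² + (24−1)·494²]/(38+24−2) = 253942
t = (3150 − 2800)/√[253942·(1/38 + 1/24)] = 2.664
df = n₁ + n₂ − 2 = 60
p-value = P(T ≥ 2.664) ≈ 0.0050
Since p ≈ 0.0050 < α = 0.05, reject H0; the data support H1.

2.664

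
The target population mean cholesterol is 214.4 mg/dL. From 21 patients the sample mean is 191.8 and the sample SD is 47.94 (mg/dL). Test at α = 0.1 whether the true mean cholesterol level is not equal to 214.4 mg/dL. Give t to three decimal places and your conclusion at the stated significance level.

H0: μ = 214.4; H1: μ ≠ 214.4 (one-sample t-test, two-sided).
t = (x̄ − μ₀)/(s/√n) = (191.8 − 214.4)/(47.94/√21) = -2.160
df = n − 1 = 20
Two-sided p-value ≈ 0.0431
Since p ≈ 0.0431 < α = 0.1, reject H0; the data support H1.

t = -2.160; reject H0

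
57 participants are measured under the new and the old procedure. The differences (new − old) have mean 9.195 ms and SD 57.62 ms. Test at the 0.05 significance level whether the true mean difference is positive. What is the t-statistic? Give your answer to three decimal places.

H0: μ_d = 0; H1: μ_d > 0 (paired t-test on the differences, right-tailed).
t = d̄/(s_d/√n) = 9.195/(57.62/√57) = 1.205
df = n − 1 = 56
p-value = P(T ≥ 1.205) ≈ 0.1167
Since p ≈ 0.1167 > α = 0.05, fail to reject H0; the data do not provide sufficient evidence against H0.

1.205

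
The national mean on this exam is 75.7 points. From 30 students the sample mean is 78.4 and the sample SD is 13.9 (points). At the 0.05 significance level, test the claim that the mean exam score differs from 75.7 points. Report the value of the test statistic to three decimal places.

1.064

H0: μ = 75.7; H1: μ ≠ 75.7 (one-sample t-test, two-sided).
t = (x̄ − μ₀)/(s/√n) = (78.4 − 75.7)/(13.9/√30) = 1.064
df = n − 1 = 29
Two-sided p-value ≈ 0.296
Since p ≈ 0.296 > α = 0.05, fail to reject H0; the data do not provide sufficient evidence against H0.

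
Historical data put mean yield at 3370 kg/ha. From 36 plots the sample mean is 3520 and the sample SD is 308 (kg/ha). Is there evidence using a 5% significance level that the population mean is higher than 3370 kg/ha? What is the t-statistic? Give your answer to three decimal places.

H0: μ = 3370; H1: μ > 3370 (one-sample t-test, right-tailed).
t = (x̄ − μ₀)/(s/√n) = (3520 − 3370)/(308/√36) = 2.922
df = n − 1 = 35
p-value = P(T ≥ 2.922) ≈ 0.0030
Since p ≈ 0.0030 < α = 0.05, reject H0; the evidence is statistically significant.

2.922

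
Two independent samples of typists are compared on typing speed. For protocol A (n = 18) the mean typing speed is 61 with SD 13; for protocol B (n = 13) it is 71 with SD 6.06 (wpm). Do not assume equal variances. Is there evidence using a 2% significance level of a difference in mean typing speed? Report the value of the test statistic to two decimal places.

-2.86

Let group 1 = protocol A, group 2 = protocol B. H0: μ_1 = μ_2; H1: μ_1 ≠ μ_2 (Welch's two-sample t-test, two-sided).
t = (x̄_1 − x̄_2)/√(s_1²/n_1 + s_2²/n_2) = (61 − 71)/√(13²/18 + 6.06²/13) = -2.86
Welch–Satterthwaite df ≈ 25.50
Two-sided p-value ≈ 0.0083
Since p ≈ 0.0083 < α = 0.02, reject H0; the evidence is statistically significant.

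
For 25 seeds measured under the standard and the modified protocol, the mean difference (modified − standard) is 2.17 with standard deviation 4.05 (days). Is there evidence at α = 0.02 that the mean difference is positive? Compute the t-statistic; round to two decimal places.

H0: μ_d = 0; H1: μ_d > 0 (paired t-test on the differences, right-tailed).
t = d̄/(s_d/√n) = 2.17/(4.05/√25) = 2.68
df = n − 1 = 24
p-value = P(T ≥ 2.68) ≈ 0.0066
Since p ≈ 0.0066 < α = 0.02, reject H0; the data support H1.

2.68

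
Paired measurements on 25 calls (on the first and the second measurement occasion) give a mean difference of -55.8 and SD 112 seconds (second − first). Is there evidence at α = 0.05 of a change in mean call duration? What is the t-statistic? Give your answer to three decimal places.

H0: μ_d = 0; H1: μ_d ≠ 0 (paired t-test on the differences, two-sided).
t = d̄/(s_d/√n) = -55.8/(112/√25) = -2.491
df = n − 1 = 24
Two-sided p-value ≈ 0.020
Since p ≈ 0.020 < α = 0.05, reject H0; the evidence is statistically significant.

-2.491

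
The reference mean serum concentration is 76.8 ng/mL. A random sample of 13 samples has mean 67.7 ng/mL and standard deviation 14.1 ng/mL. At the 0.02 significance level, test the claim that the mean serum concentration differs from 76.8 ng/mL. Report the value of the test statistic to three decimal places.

H0: μ = 76.8; H1: μ ≠ 76.8 (one-sample t-test, two-sided).
t = (x̄ − μ₀)/(s/√n) = (67.7 − 76.8)/(14.1/√13) = -2.327
df = n − 1 = 12
Two-sided p-value ≈ 0.0383
Since p ≈ 0.0383 > α = 0.02, fail to reject H0; the evidence is not statistically significant.

-2.327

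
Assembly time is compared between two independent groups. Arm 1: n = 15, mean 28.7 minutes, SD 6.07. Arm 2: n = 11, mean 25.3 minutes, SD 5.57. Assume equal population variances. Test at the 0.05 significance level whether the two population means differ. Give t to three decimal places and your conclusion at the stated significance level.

t = 1.460; fail to reject H0

Let group 1 = arm 1, group 2 = arm 2. H0: μ_1 = μ_2; H1: μ_1 ≠ μ_2 (two-sample pooled-variance t-test, two-sided).
s_p² = [(15−1)·6.07² + (11−1)·5.57²]/(15+11−2) = 34.4199
t = (28.7 − 25.3)/√[34.4199·(1/15 + 1/11)] = 1.460
df = n₁ + n₂ − 2 = 24
Two-sided p-value ≈ 0.157
Since p ≈ 0.157 > α = 0.05, fail to reject H0; the evidence is not statistically significant.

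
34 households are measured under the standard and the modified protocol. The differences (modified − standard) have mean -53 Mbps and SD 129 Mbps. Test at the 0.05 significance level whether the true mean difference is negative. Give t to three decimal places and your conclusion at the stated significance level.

t = -2.396; reject H0

H0: μ_d = 0; H1: μ_d < 0 (paired t-test on the differences, left-tailed).
t = d̄/(s_d/√n) = -53/(129/√34) = -2.396
df = n − 1 = 33
p-value = P(T ≤ -2.396) ≈ 0.011
Since p ≈ 0.011 < α = 0.05, reject H0; the evidence is statistically significant.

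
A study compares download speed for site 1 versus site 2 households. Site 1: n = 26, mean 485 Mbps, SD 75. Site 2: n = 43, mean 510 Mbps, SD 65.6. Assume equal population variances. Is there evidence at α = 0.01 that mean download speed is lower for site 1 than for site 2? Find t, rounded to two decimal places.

Let group 1 = site 1, group 2 = site 2. H0: μ_1 = μ_2; H1: μ_1 < μ_2 (two-sample pooled-variance t-test, left-tailed).
s_p² = [(26−1)·75² + (43−1)·65.6²]/(26+43−2) = 4796.51
t = (485 − 510)/√[4796.51·(1/26 + 1/43)] = -1.45
df = n₁ + n₂ − 2 = 67
p-value = P(T ≤ -1.45) ≈ 0.075
Since p ≈ 0.075 > α = 0.01, fail to reject H0; the data do not provide sufficient evidence against H0.

-1.45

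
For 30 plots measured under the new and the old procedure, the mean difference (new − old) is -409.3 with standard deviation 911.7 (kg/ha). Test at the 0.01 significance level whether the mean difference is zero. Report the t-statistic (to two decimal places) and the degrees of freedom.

H0: μ_d = 0; H1: μ_d ≠ 0 (paired t-test on the differences, two-sided).
t = d̄/(s_d/√n) = -409.3/(911.7/√30) = -2.46
df = n − 1 = 29
Two-sided p-value ≈ 0.020
Since p ≈ 0.020 > α = 0.01, fail to reject H0; the data do not provide sufficient evidence against H0.

t = -2.46, df = 29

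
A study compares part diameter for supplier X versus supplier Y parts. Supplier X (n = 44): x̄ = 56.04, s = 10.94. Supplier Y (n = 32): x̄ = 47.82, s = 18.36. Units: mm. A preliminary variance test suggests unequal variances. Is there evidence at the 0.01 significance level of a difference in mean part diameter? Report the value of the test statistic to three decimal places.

Let group 1 = supplier X, group 2 = supplier Y. H0: μ_1 = μ_2; H1: μ_1 ≠ μ_2 (Welch's two-sample t-test, two-sided).
t = (x̄_1 − x̄_2)/√(s_1²/n_1 + s_2²/n_2) = (56.04 − 47.82)/√(10.94²/44 + 18.36²/32) = 2.258
Welch–Satterthwaite df ≈ 46.83
Two-sided p-value ≈ 0.0287
Since p ≈ 0.0287 > α = 0.01, fail to reject H0; the evidence is not statistically significant.

2.258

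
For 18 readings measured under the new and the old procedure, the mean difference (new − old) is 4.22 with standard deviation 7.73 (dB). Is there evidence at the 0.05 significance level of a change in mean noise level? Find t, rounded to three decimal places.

2.316

H0: μ_d = 0; H1: μ_d ≠ 0 (paired t-test on the differences, two-sided).
t = d̄/(s_d/√n) = 4.22/(7.73/√18) = 2.316
df = n − 1 = 17
Two-sided p-value ≈ 0.033
Since p ≈ 0.033 < α = 0.05, reject H0; the data support H1.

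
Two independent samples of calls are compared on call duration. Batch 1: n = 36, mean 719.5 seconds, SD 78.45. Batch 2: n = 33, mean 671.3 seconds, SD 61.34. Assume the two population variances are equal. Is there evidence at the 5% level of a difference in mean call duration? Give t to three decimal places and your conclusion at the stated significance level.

t = 2.825; reject H0

Let group 1 = batch 1, group 2 = batch 2. H0: μ_1 = μ_2; H1: μ_1 ≠ μ_2 (two-sample pooled-variance t-test, two-sided).
s_p² = [(36−1)·78.45² + (33−1)·61.34²]/(36+33−2) = 5012.05
t = (719.5 − 671.3)/√[5012.05·(1/36 + 1/33)] = 2.825
df = n₁ + n₂ − 2 = 67
Two-sided p-value ≈ 0.006
Since p ≈ 0.006 < α = 0.05, reject H0; the evidence is statistically significant.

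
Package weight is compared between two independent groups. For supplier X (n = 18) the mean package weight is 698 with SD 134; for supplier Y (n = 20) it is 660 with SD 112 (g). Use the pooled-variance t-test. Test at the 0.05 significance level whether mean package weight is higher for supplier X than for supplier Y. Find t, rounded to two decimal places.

Let group 1 = supplier X, group 2 = supplier Y. H0: μ_1 = μ_2; H1: μ_1 > μ_2 (two-sample pooled-variance t-test, right-tailed).
s_p² = [(18−1)·134² + (20−1)·112²]/(18+20−2) = 15099.7
t = (698 − 660)/√[15099.7·(1/18 + 1/20)] = 0.95
df = n₁ + n₂ − 2 = 36
p-value = P(T ≥ 0.95) ≈ 0.174
Since p ≈ 0.174 > α = 0.05, fail to reject H0; the evidence is not statistically significant.

0.95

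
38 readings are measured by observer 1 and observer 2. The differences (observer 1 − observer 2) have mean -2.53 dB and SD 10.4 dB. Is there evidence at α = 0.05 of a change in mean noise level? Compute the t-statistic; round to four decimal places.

H0: μ_d = 0; H1: μ_d ≠ 0 (paired t-test on the differences, two-sided).
t = d̄/(s_d/√n) = -2.53/(10.4/√38) = -1.4996
df = n − 1 = 37
Two-sided p-value ≈ 0.1422
Since p ≈ 0.1422 > α = 0.05, fail to reject H0; the data do not provide sufficient evidence against H0.

-1.4996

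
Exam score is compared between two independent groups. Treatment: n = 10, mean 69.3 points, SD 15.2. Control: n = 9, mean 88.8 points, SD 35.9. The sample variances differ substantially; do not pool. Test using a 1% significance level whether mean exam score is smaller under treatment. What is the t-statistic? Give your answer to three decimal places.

Let group 1 = treatment, group 2 = control. H0: μ_1 = μ_2; H1: μ_1 < μ_2 (Welch's two-sample t-test, left-tailed).
t = (x̄_1 − x̄_2)/√(s_1²/n_1 + s_2²/n_2) = (69.3 − 88.8)/√(15.2²/10 + 35.9²/9) = -1.512
Welch–Satterthwaite df ≈ 10.55
p-value = P(T ≤ -1.512) ≈ 0.080
Since p ≈ 0.080 > α = 0.01, fail to reject H0; the data do not provide sufficient evidence against H0.

-1.512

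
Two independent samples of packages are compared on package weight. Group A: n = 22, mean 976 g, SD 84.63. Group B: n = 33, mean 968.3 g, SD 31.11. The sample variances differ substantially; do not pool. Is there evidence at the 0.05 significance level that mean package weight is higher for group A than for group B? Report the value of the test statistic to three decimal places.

Let group 1 = group A, group 2 = group B. H0: μ_1 = μ_2; H1: μ_1 > μ_2 (Welch's two-sample t-test, right-tailed).
t = (x̄_1 − x̄_2)/√(s_1²/n_1 + s_2²/n_2) = (976 − 968.3)/√(84.63²/22 + 31.11²/33) = 0.409
Welch–Satterthwaite df ≈ 24.82
p-value = P(T ≥ 0.409) ≈ 0.343
Since p ≈ 0.343 > α = 0.05, fail to reject H0; the evidence is not statistically significant.

0.409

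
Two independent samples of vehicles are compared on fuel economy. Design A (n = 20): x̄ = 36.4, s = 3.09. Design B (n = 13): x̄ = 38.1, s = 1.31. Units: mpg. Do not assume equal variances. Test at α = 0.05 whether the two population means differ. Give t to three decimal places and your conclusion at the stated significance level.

t = -2.178; reject H0

Let group 1 = design A, group 2 = design B. H0: μ_1 = μ_2; H1: μ_1 ≠ μ_2 (Welch's two-sample t-test, two-sided).
t = (x̄_1 − x̄_2)/√(s_1²/n_1 + s_2²/n_2) = (36.4 − 38.1)/√(3.09²/20 + 1.31²/13) = -2.178
Welch–Satterthwaite df ≈ 27.62
Two-sided p-value ≈ 0.0381
Since p ≈ 0.0381 < α = 0.05, reject H0; the data support H1.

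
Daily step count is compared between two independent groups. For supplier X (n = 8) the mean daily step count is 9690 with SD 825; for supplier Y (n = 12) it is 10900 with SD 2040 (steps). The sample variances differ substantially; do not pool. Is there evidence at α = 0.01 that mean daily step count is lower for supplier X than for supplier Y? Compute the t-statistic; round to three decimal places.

-1.841

Let group 1 = supplier X, group 2 = supplier Y. H0: μ_1 = μ_2; H1: μ_1 < μ_2 (Welch's two-sample t-test, left-tailed).
t = (x̄_1 − x̄_2)/√(s_1²/n_1 + s_2²/n_2) = (9690 − 10900)/√(825²/8 + 2040²/12) = -1.841
Welch–Satterthwaite df ≈ 15.59
p-value = P(T ≤ -1.841) ≈ 0.0424
Since p ≈ 0.0424 > α = 0.01, fail to reject H0; the data do not provide sufficient evidence against H0.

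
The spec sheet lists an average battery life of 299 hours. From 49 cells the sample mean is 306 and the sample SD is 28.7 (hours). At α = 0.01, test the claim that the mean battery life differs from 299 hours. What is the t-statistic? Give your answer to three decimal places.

1.707

H0: μ = 299; H1: μ ≠ 299 (one-sample t-test, two-sided).
t = (x̄ − μ₀)/(s/√n) = (306 − 299)/(28.7/√49) = 1.707
df = n − 1 = 48
Two-sided p-value ≈ 0.094
Since p ≈ 0.094 > α = 0.01, fail to reject H0; the data do not provide sufficient evidence against H0.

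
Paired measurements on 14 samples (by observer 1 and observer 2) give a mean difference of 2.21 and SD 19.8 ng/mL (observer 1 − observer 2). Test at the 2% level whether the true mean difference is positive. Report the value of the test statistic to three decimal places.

0.418

H0: μ_d = 0; H1: μ_d > 0 (paired t-test on the differences, right-tailed).
t = d̄/(s_d/√n) = 2.21/(19.8/√14) = 0.418
df = n − 1 = 13
p-value = P(T ≥ 0.418) ≈ 0.342
Since p ≈ 0.342 > α = 0.02, fail to reject H0; the data do not provide sufficient evidence against H0.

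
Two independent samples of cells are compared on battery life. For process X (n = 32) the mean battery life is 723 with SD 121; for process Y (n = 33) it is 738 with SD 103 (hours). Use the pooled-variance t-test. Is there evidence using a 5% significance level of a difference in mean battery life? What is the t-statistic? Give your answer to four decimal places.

Let group 1 = process X, group 2 = process Y. H0: μ_1 = μ_2; H1: μ_1 ≠ μ_2 (two-sample pooled-variance t-test, two-sided).
s_p² = [(32−1)·121² + (33−1)·103²]/(32+33−2) = 12593
t = (723 − 738)/√[12593·(1/32 + 1/33)] = -0.5388
df = n₁ + n₂ − 2 = 63
Two-sided p-value ≈ 0.592
Since p ≈ 0.592 > α = 0.05, fail to reject H0; the evidence is not statistically significant.

-0.5388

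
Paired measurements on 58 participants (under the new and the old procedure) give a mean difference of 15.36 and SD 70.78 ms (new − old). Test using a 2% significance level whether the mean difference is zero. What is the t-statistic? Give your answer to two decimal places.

1.65

H0: μ_d = 0; H1: μ_d ≠ 0 (paired t-test on the differences, two-sided).
t = d̄/(s_d/√n) = 15.36/(70.78/√58) = 1.65
df = n − 1 = 57
Two-sided p-value ≈ 0.1039
Since p ≈ 0.1039 > α = 0.02, fail to reject H0; the evidence is not statistically significant.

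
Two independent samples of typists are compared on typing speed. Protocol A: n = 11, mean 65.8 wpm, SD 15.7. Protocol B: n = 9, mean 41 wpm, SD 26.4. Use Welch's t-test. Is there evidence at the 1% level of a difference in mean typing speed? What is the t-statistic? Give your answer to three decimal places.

Let group 1 = protocol A, group 2 = protocol B. H0: μ_1 = μ_2; H1: μ_1 ≠ μ_2 (Welch's two-sample t-test, two-sided).
t = (x̄_1 − x̄_2)/√(s_1²/n_1 + s_2²/n_2) = (65.8 − 41)/√(15.7²/11 + 26.4²/9) = 2.482
Welch–Satterthwaite df ≈ 12.46
Two-sided p-value ≈ 0.028
Since p ≈ 0.028 > α = 0.01, fail to reject H0; the evidence is not statistically significant.

2.482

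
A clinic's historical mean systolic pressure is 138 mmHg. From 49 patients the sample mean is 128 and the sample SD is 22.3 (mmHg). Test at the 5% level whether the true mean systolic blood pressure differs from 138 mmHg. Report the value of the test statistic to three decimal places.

H0: μ = 138; H1: μ ≠ 138 (one-sample t-test, two-sided).
t = (x̄ − μ₀)/(s/√n) = (128 − 138)/(22.3/√49) = -3.139
df = n − 1 = 48
Two-sided p-value ≈ 0.0029
Since p ≈ 0.0029 < α = 0.05, reject H0; the evidence is statistically significant.

-3.139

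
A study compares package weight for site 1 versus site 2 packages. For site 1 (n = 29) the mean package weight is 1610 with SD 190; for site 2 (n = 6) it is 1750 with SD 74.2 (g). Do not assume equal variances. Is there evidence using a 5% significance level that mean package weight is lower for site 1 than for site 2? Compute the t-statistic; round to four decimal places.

-3.0106

Let group 1 = site 1, group 2 = site 2. H0: μ_1 = μ_2; H1: μ_1 < μ_2 (Welch's two-sample t-test, left-tailed).
t = (x̄_1 − x̄_2)/√(s_1²/n_1 + s_2²/n_2) = (1610 − 1750)/√(190²/29 + 74.2²/6) = -3.0106
Welch–Satterthwaite df ≈ 20.90
p-value = P(T ≤ -3.0106) ≈ 0.003
Since p ≈ 0.003 < α = 0.05, reject H0; the data support H1.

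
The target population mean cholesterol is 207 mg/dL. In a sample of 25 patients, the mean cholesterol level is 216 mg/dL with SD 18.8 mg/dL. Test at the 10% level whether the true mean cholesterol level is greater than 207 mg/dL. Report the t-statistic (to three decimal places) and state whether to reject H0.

t = 2.394; reject H0

H0: μ = 207; H1: μ > 207 (one-sample t-test, right-tailed).
t = (x̄ − μ₀)/(s/√n) = (216 − 207)/(18.8/√25) = 2.394
df = n − 1 = 24
p-value = P(T ≥ 2.394) ≈ 0.012
Since p ≈ 0.012 < α = 0.1, reject H0; the evidence is statistically significant.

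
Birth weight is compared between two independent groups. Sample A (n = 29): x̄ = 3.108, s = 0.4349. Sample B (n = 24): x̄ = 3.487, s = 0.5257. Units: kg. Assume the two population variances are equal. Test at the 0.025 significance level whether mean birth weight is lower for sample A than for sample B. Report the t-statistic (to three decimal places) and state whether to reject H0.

t = -2.873; reject H0

Let group 1 = sample A, group 2 = sample B. H0: μ_1 = μ_2; H1: μ_1 < μ_2 (two-sample pooled-variance t-test, left-tailed).
s_p² = [(29−1)·0.4349² + (24−1)·0.5257²]/(29+24−2) = 0.228474
t = (3.108 − 3.487)/√[0.228474·(1/29 + 1/24)] = -2.873
df = n₁ + n₂ − 2 = 51
p-value = P(T ≤ -2.873) ≈ 0.0030
Since p ≈ 0.0030 < α = 0.025, reject H0; the evidence is statistically significant.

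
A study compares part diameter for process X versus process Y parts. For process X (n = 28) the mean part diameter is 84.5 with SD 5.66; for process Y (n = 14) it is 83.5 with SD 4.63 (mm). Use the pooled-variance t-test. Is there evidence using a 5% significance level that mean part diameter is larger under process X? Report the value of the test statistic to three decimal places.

0.571

Let group 1 = process X, group 2 = process Y. H0: μ_1 = μ_2; H1: μ_1 > μ_2 (two-sample pooled-variance t-test, right-tailed).
s_p² = [(28−1)·5.66² + (14−1)·4.63²]/(28+14−2) = 28.591
t = (84.5 − 83.5)/√[28.591·(1/28 + 1/14)] = 0.571
df = n₁ + n₂ − 2 = 40
p-value = P(T ≥ 0.571) ≈ 0.2855
Since p ≈ 0.2855 > α = 0.05, fail to reject H0; the evidence is not statistically significant.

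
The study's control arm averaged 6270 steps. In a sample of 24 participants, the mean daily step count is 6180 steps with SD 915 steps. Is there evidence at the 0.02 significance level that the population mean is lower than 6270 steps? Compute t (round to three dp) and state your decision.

H0: μ = 6270; H1: μ < 6270 (one-sample t-test, left-tailed).
t = (x̄ − μ₀)/(s/√n) = (6180 − 6270)/(915/√24) = -0.482
df = n − 1 = 23
p-value = P(T ≤ -0.482) ≈ 0.317
Since p ≈ 0.317 > α = 0.02, fail to reject H0; the data do not provide sufficient evidence against H0.

t = -0.482; fail to reject H0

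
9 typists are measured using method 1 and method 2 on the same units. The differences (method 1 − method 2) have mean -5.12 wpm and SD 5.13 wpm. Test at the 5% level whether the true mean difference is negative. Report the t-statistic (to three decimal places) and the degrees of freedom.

H0: μ_d = 0; H1: μ_d < 0 (paired t-test on the differences, left-tailed).
t = d̄/(s_d/√n) = -5.12/(5.13/√9) = -2.994
df = n − 1 = 8
p-value = P(T ≤ -2.994) ≈ 0.009
Since p ≈ 0.009 < α = 0.05, reject H0; the evidence is statistically significant.

t = -2.994, df = 8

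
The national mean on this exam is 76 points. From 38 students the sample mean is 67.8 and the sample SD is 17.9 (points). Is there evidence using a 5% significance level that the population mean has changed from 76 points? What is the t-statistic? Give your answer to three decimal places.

-2.824

H0: μ = 76; H1: μ ≠ 76 (one-sample t-test, two-sided).
t = (x̄ − μ₀)/(s/√n) = (67.8 − 76)/(17.9/√38) = -2.824
df = n − 1 = 37
Two-sided p-value ≈ 0.008
Since p ≈ 0.008 < α = 0.05, reject H0; the data support H1.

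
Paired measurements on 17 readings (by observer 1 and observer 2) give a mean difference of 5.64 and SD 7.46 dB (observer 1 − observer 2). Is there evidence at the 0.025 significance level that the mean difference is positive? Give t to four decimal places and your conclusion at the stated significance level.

H0: μ_d = 0; H1: μ_d > 0 (paired t-test on the differences, right-tailed).
t = d̄/(s_d/√n) = 5.64/(7.46/√17) = 3.1172
df = n − 1 = 16
p-value = P(T ≥ 3.1172) ≈ 0.003
Since p ≈ 0.003 < α = 0.025, reject H0; the data support H1.

t = 3.1172; reject H0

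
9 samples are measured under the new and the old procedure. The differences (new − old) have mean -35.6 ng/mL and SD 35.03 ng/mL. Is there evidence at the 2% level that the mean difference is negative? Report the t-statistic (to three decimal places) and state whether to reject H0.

t = -3.049; reject H0

H0: μ_d = 0; H1: μ_d < 0 (paired t-test on the differences, left-tailed).
t = d̄/(s_d/√n) = -35.6/(35.03/√9) = -3.049
df = n − 1 = 8
p-value = P(T ≤ -3.049) ≈ 0.008
Since p ≈ 0.008 < α = 0.02, reject H0; the evidence is statistically significant.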